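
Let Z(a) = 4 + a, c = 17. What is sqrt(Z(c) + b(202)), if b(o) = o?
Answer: sqrt(223) ≈ 14.933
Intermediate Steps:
sqrt(Z(c) + b(202)) = sqrt((4 + 17) + 202) = sqrt(21 + 202) = sqrt(223)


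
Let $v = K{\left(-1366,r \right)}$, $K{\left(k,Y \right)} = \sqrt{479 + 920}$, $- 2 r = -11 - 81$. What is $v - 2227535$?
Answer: $-2227535 + \sqrt{1399} \approx -2.2275 \cdot 10^{6}$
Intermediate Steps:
$r = 46$ ($r = - \frac{-11 - 81}{2} = \left(- \frac{1}{2}\right) \left(-92\right) = 46$)
$K{\left(k,Y \right)} = \sqrt{1399}$
$v = \sqrt{1399} \approx 37.403$
$v - 2227535 = \sqrt{1399} - 2227535 = -2227535 + \sqrt{1399}$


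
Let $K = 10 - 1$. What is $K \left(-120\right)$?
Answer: $-1080$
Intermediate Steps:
$K = 9$ ($K = 10 - 1 = 9$)
$K \left(-120\right) = 9 \left(-120\right) = -1080$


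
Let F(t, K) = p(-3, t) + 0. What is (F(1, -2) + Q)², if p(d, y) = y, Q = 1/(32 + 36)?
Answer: 4761/4624 ≈ 1.0296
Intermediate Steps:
Q = 1/68 ≈ 0.014706
F(t, K) = t (F(t, K) = t + 0 = t)
(F(1, -2) + Q)² = (1 + 1/68)² = (69/68)² = 4761/4624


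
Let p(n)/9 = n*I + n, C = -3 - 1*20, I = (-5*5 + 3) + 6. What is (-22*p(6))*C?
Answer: -409860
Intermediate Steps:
I = -16 (I = (-25 + 3) + 6 = -22 + 6 = -16)
C = -23 (C = -3 - 20 = -23)
p(n) = -135*n (p(n) = 9*(n*(-16) + n) = 9*(-16*n + n) = 9*(-15*n) = -135*n)
(-22*p(6))*C = -(-2970)*6*(-23) = -22*(-810)*(-23) = 17820*(-23) = -409860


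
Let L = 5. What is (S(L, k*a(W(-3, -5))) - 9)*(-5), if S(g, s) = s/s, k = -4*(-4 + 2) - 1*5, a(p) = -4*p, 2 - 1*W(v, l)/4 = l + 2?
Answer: 40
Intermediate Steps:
W(v, l) = -4*l (W(v, l) = 8 - 4*(l + 2) = 8 - 4*(2 + l) = 8 + (-8 - 4*l) = -4*l)
k = 3 (k = -4*(-2) - 5 = 8 - 5 = 3)
S(g, s) = 1
(S(L, k*a(W(-3, -5))) - 9)*(-5) = (1 - 9)*(-5) = -8*(-5) = 40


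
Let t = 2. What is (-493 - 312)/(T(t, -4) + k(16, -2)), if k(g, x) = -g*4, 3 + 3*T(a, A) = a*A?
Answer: 345/29 ≈ 11.897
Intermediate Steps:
T(a, A) = -1 + A*a/3 (T(a, A) = -1 + (a*A)/3 = -1 + (A*a)/3 = -1 + A*a/3)
k(g, x) = -4*g
(-493 - 312)/(T(t, -4) + k(16, -2)) = (-493 - 312)/((-1 + (⅓)*(-4)*2) - 4*16) = -805/((-1 - 8/3) - 64) = -805/(-11/3 - 64) = -805/(-203/3) = -805*(-3/203) = 345/29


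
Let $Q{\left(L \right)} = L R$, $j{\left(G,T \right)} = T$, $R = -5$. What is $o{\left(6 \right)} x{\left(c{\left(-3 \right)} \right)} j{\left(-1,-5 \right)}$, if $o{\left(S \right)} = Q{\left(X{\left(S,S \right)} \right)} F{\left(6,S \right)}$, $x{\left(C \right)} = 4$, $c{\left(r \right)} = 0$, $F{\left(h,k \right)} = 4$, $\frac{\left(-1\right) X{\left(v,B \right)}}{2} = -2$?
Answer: $1600$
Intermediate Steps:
$X{\left(v,B \right)} = 4$ ($X{\left(v,B \right)} = \left(-2\right) \left(-2\right) = 4$)
$Q{\left(L \right)} = - 5 L$ ($Q{\left(L \right)} = L \left(-5\right) = - 5 L$)
$o{\left(S \right)} = -80$ ($o{\left(S \right)} = \left(-5\right) 4 \cdot 4 = \left(-20\right) 4 = -80$)
$o{\left(6 \right)} x{\left(c{\left(-3 \right)} \right)} j{\left(-1,-5 \right)} = \left(-80\right) 4 \left(-5\right) = \left(-320\right) \left(-5\right) = 1600$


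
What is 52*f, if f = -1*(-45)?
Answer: 2340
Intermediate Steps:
f = 45
52*f = 52*45 = 2340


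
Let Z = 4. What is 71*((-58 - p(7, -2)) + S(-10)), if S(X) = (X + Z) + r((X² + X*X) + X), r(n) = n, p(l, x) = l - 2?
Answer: 8591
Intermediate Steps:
p(l, x) = -2 + l
S(X) = 4 + 2*X + 2*X² (S(X) = (X + 4) + ((X² + X*X) + X) = (4 + X) + ((X² + X²) + X) = (4 + X) + (2*X² + X) = (4 + X) + (X + 2*X²) = 4 + 2*X + 2*X²)
71*((-58 - p(7, -2)) + S(-10)) = 71*((-58 - (-2 + 7)) + (4 + 2*(-10) + 2*(-10)²)) = 71*((-58 - 1*5) + (4 - 20 + 2*100)) = 71*((-58 - 5) + (4 - 20 + 200)) = 71*(-63 + 184) = 71*121 = 8591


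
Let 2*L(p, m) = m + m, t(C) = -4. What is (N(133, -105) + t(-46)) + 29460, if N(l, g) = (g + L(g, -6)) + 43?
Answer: 29388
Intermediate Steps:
L(p, m) = m (L(p, m) = (m + m)/2 = (2*m)/2 = m)
N(l, g) = 37 + g (N(l, g) = (g - 6) + 43 = (-6 + g) + 43 = 37 + g)
(N(133, -105) + t(-46)) + 29460 = ((37 - 105) - 4) + 29460 = (-68 - 4) + 29460 = -72 + 29460 = 29388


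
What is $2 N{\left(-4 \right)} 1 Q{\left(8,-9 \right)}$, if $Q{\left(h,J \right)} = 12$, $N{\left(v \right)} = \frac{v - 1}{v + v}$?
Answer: $15$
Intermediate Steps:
$N{\left(v \right)} = \frac{-1 + v}{2 v}$
$2 N{\left(-4 \right)} 1 Q{\left(8,-9 \right)} = 2 \frac{-1 - 4}{2 \left(-4\right)} 1 \cdot 12 = 2 \cdot \frac{1}{2} \left(- \frac{1}{4}\right) \left(-5\right) 1 \cdot 12 = 2 \cdot \frac{5}{8} \cdot 1 \cdot 12 = \frac{5}{4} \cdot 1 \cdot 12 = \frac{5}{4} \cdot 12 = 15$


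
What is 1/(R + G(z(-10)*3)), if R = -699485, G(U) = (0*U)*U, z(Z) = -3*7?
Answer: -1/699485 ≈ -1.4296e-6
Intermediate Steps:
z(Z) = -21
G(U) = 0 (G(U) = 0*U = 0)
1/(R + G(z(-10)*3)) = 1/(-699485 + 0) = 1/(-699485) = -1/699485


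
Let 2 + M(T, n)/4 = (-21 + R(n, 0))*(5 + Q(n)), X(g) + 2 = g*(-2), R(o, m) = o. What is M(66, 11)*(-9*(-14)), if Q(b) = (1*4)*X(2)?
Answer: 94752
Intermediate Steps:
X(g) = -2 - 2*g (X(g) = -2 + g*(-2) = -2 - 2*g)
Q(b) = -24 (Q(b) = (1*4)*(-2 - 2*2) = 4*(-2 - 4) = 4*(-6) = -24)
M(T, n) = 1588 - 76*n (M(T, n) = -8 + 4*((-21 + n)*(5 - 24)) = -8 + 4*((-21 + n)*(-19)) = -8 + 4*(399 - 19*n) = -8 + (1596 - 76*n) = 1588 - 76*n)
M(66, 11)*(-9*(-14)) = (1588 - 76*11)*(-9*(-14)) = (1588 - 836)*126 = 752*126 = 94752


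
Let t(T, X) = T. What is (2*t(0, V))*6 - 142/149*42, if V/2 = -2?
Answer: -5964/149 ≈ -40.027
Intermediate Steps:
V = -4 (V = 2*(-2) = -4)
(2*t(0, V))*6 - 142/149*42 = (2*0)*6 - 142/149*42 = 0*6 - 142*1/149*42 = 0 - 142/149*42 = 0 - 5964/149 = -5964/149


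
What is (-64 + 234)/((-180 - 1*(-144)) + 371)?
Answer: 34/67 ≈ 0.50746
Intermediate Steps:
(-64 + 234)/((-180 - 1*(-144)) + 371) = 170/((-180 + 144) + 371) = 170/(-36 + 371) = 170/335 = 170*(1/335) = 34/67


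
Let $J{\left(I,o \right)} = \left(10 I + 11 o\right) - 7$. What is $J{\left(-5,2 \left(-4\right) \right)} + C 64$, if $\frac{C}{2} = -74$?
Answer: $-9617$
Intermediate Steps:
$J{\left(I,o \right)} = -7 + 10 I + 11 o$
$C = -148$ ($C = 2 \left(-74\right) = -148$)
$J{\left(-5,2 \left(-4\right) \right)} + C 64 = \left(-7 + 10 \left(-5\right) + 11 \cdot 2 \left(-4\right)\right) - 9472 = \left(-7 - 50 + 11 \left(-8\right)\right) - 9472 = \left(-7 - 50 - 88\right) - 9472 = -145 - 9472 = -9617$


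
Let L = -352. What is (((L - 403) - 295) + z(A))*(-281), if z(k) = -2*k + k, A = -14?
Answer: 291116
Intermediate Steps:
z(k) = -k
(((L - 403) - 295) + z(A))*(-281) = (((-352 - 403) - 295) - 1*(-14))*(-281) = ((-755 - 295) + 14)*(-281) = (-1050 + 14)*(-281) = -1036*(-281) = 291116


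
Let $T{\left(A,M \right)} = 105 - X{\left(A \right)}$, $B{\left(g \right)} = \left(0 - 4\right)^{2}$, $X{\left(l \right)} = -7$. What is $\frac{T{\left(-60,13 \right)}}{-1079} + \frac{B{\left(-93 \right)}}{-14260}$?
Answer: $- \frac{403596}{3846635} \approx -0.10492$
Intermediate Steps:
$B{\left(g \right)} = 16$ ($B{\left(g \right)} = \left(-4\right)^{2} = 16$)
$T{\left(A,M \right)} = 112$ ($T{\left(A,M \right)} = 105 - -7 = 105 + 7 = 112$)
$\frac{T{\left(-60,13 \right)}}{-1079} + \frac{B{\left(-93 \right)}}{-14260} = \frac{112}{-1079} + \frac{16}{-14260} = 112 \left(- \frac{1}{1079}\right) + 16 \left(- \frac{1}{14260}\right) = - \frac{112}{1079} - \frac{4}{3565} = - \frac{403596}{3846635}$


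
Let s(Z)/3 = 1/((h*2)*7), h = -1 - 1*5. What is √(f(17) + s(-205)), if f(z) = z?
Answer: 5*√133/14 ≈ 4.1188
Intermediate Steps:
h = -6 (h = -1 - 5 = -6)
s(Z) = -1/28 (s(Z) = 3/((-6*2*7)) = 3/((-12*7)) = 3/(-84) = 3*(-1/84) = -1/28)
√(f(17) + s(-205)) = √(17 - 1/28) = √(475/28) = 5*√133/14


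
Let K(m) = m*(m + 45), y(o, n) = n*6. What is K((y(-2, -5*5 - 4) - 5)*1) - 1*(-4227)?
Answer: 28213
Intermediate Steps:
y(o, n) = 6*n
K(m) = m*(45 + m)
K((y(-2, -5*5 - 4) - 5)*1) - 1*(-4227) = ((6*(-5*5 - 4) - 5)*1)*(45 + (6*(-5*5 - 4) - 5)*1) - 1*(-4227) = ((6*(-25 - 4) - 5)*1)*(45 + (6*(-25 - 4) - 5)*1) + 4227 = ((6*(-29) - 5)*1)*(45 + (6*(-29) - 5)*1) + 4227 = ((-174 - 5)*1)*(45 + (-174 - 5)*1) + 4227 = (-179*1)*(45 - 179*1) + 4227 = -179*(45 - 179) + 4227 = -179*(-134) + 4227 = 23986 + 4227 = 28213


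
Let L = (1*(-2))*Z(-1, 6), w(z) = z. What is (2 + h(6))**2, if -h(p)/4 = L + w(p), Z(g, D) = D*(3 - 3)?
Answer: 484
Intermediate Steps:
Z(g, D) = 0 (Z(g, D) = D*0 = 0)
L = 0 (L = (1*(-2))*0 = -2*0 = 0)
h(p) = -4*p (h(p) = -4*(0 + p) = -4*p)
(2 + h(6))**2 = (2 - 4*6)**2 = (2 - 24)**2 = (-22)**2 = 484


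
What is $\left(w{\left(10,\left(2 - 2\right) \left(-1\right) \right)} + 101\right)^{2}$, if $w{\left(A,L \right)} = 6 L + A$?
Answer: $12321$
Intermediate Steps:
$w{\left(A,L \right)} = A + 6 L$
$\left(w{\left(10,\left(2 - 2\right) \left(-1\right) \right)} + 101\right)^{2} = \left(\left(10 + 6 \left(2 - 2\right) \left(-1\right)\right) + 101\right)^{2} = \left(\left(10 + 6 \cdot 0 \left(-1\right)\right) + 101\right)^{2} = \left(\left(10 + 6 \cdot 0\right) + 101\right)^{2} = \left(\left(10 + 0\right) + 101\right)^{2} = \left(10 + 101\right)^{2} = 111^{2} = 12321$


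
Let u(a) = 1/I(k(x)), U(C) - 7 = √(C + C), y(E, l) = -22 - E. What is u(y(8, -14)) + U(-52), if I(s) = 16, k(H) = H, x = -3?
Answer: 113/16 + 2*I*√26 ≈ 7.0625 + 10.198*I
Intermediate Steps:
U(C) = 7 + √2*√C (U(C) = 7 + √(C + C) = 7 + √(2*C) = 7 + √2*√C)
u(a) = 1/16
u(y(8, -14)) + U(-52) = 1/16 + (7 + √2*√(-52)) = 1/16 + (7 + √2*(2*I*√13)) = 1/16 + (7 + 2*I*√26) = 113/16 + 2*I*√26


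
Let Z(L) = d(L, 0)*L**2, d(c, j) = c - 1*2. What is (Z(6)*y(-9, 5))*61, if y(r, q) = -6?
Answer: -52704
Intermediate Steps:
d(c, j) = -2 + c (d(c, j) = c - 2 = -2 + c)
Z(L) = L**2*(-2 + L) (Z(L) = (-2 + L)*L**2 = L**2*(-2 + L))
(Z(6)*y(-9, 5))*61 = ((6**2*(-2 + 6))*(-6))*61 = ((36*4)*(-6))*61 = (144*(-6))*61 = -864*61 = -52704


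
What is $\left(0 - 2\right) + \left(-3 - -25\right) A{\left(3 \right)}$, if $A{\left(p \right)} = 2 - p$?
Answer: $-24$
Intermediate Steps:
$\left(0 - 2\right) + \left(-3 - -25\right) A{\left(3 \right)} = \left(0 - 2\right) + \left(-3 - -25\right) \left(2 - 3\right) = -2 + \left(-3 + 25\right) \left(2 - 3\right) = -2 + 22 \left(-1\right) = -2 - 22 = -24$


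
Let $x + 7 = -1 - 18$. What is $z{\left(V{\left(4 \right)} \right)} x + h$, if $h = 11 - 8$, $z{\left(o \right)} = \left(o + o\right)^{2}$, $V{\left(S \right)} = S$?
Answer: $-1661$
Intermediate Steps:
$z{\left(o \right)} = 4 o^{2}$ ($z{\left(o \right)} = \left(2 o\right)^{2} = 4 o^{2}$)
$x = -26$ ($x = -7 - 19 = -26$)
$h = 3$ ($h = 11 - 8 = 3$)
$z{\left(V{\left(4 \right)} \right)} x + h = 4 \cdot 4^{2} \left(-26\right) + 3 = 4 \cdot 16 \left(-26\right) + 3 = 64 \left(-26\right) + 3 = -1664 + 3 = -1661$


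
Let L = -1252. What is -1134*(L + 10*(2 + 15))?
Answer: 1226988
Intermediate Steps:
-1134*(L + 10*(2 + 15)) = -1134*(-1252 + 10*(2 + 15)) = -1134*(-1252 + 10*17) = -1134*(-1252 + 170) = -1134*(-1082) = 1226988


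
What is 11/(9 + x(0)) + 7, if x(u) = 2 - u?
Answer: 8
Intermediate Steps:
11/(9 + x(0)) + 7 = 11/(9 + (2 - 1*0)) + 7 = 11/(9 + (2 + 0)) + 7 = 11/(9 + 2) + 7 = 11/11 + 7 = (1/11)*11 + 7 = 1 + 7 = 8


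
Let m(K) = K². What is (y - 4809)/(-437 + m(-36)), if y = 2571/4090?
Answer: -19666239/3513310 ≈ -5.5976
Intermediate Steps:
y = 2571/4090 (y = 2571*(1/4090) = 2571/4090 ≈ 0.62861)
(y - 4809)/(-437 + m(-36)) = (2571/4090 - 4809)/(-437 + (-36)²) = -19666239/(4090*(-437 + 1296)) = -19666239/4090/859 = -19666239/4090*1/859 = -19666239/3513310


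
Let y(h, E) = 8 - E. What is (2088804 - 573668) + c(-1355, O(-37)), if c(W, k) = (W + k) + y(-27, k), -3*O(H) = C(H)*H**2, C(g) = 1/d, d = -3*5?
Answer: 1513789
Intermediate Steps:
d = -15
C(g) = -1/15 (C(g) = 1/(-15) = -1/15)
O(H) = H**2/45 (O(H) = -(-1)*H**2/45 = H**2/45)
c(W, k) = 8 + W (c(W, k) = (W + k) + (8 - k) = 8 + W)
(2088804 - 573668) + c(-1355, O(-37)) = (2088804 - 573668) + (8 - 1355) = 1515136 - 1347 = 1513789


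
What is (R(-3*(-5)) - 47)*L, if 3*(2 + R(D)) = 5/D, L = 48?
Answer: -7040/3 ≈ -2346.7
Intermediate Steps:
R(D) = -2 + 5/(3*D) (R(D) = -2 + (5/D)/3 = -2 + 5/(3*D))
(R(-3*(-5)) - 47)*L = ((-2 + 5/(3*((-3*(-5))))) - 47)*48 = ((-2 + (5/3)/15) - 47)*48 = ((-2 + (5/3)*(1/15)) - 47)*48 = ((-2 + ⅑) - 47)*48 = (-17/9 - 47)*48 = -440/9*48 = -7040/3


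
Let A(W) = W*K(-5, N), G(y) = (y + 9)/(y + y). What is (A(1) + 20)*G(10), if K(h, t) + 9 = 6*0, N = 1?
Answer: 209/20 ≈ 10.450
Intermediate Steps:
G(y) = (9 + y)/(2*y) (G(y) = (9 + y)/((2*y)) = (9 + y)*(1/(2*y)) = (9 + y)/(2*y))
K(h, t) = -9 (K(h, t) = -9 + 6*0 = -9 + 0 = -9)
A(W) = -9*W (A(W) = W*(-9) = -9*W)
(A(1) + 20)*G(10) = (-9*1 + 20)*((½)*(9 + 10)/10) = (-9 + 20)*((½)*(⅒)*19) = 11*(19/20) = 209/20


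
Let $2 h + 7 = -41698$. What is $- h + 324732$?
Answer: $\frac{691169}{2} \approx 3.4558 \cdot 10^{5}$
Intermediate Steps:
$h = - \frac{41705}{2}$ ($h = - \frac{7}{2} + \frac{1}{2} \left(-41698\right) = - \frac{7}{2} - 20849 = - \frac{41705}{2} \approx -20853.0$)
$- h + 324732 = \left(-1\right) \left(- \frac{41705}{2}\right) + 324732 = \frac{41705}{2} + 324732 = \frac{691169}{2}$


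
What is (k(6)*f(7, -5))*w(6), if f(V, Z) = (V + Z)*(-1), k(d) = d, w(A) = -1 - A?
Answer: 84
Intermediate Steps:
f(V, Z) = -V - Z
(k(6)*f(7, -5))*w(6) = (6*(-1*7 - 1*(-5)))*(-1 - 1*6) = (6*(-7 + 5))*(-1 - 6) = (6*(-2))*(-7) = -12*(-7) = 84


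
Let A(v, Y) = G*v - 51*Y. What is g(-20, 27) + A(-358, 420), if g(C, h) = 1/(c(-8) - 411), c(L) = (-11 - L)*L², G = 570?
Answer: -135964441/603 ≈ -2.2548e+5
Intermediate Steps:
c(L) = L²*(-11 - L)
A(v, Y) = -51*Y + 570*v (A(v, Y) = 570*v - 51*Y = -51*Y + 570*v)
g(C, h) = -1/603 (g(C, h) = 1/((-8)²*(-11 - 1*(-8)) - 411) = 1/(64*(-11 + 8) - 411) = 1/(64*(-3) - 411) = 1/(-192 - 411) = 1/(-603) = -1/603)
g(-20, 27) + A(-358, 420) = -1/603 + (-51*420 + 570*(-358)) = -1/603 + (-21420 - 204060) = -1/603 - 225480 = -135964441/603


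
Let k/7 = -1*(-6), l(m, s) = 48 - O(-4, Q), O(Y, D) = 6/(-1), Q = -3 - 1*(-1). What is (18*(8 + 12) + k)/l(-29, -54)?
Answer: 67/9 ≈ 7.4444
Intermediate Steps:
Q = -2 (Q = -3 + 1 = -2)
O(Y, D) = -6 (O(Y, D) = 6*(-1) = -6)
l(m, s) = 54 (l(m, s) = 48 - 1*(-6) = 48 + 6 = 54)
k = 42 (k = 7*(-1*(-6)) = 7*6 = 42)
(18*(8 + 12) + k)/l(-29, -54) = (18*(8 + 12) + 42)/54 = (18*20 + 42)*(1/54) = (360 + 42)*(1/54) = 402*(1/54) = 67/9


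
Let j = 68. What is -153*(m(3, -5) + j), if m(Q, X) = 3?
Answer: -10863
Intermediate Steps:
-153*(m(3, -5) + j) = -153*(3 + 68) = -153*71 = -10863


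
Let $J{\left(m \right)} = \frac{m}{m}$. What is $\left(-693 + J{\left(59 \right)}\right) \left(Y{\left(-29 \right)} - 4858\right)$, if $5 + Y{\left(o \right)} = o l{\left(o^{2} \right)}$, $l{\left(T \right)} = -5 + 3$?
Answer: $3325060$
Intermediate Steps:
$l{\left(T \right)} = -2$
$Y{\left(o \right)} = -5 - 2 o$ ($Y{\left(o \right)} = -5 + o \left(-2\right) = -5 - 2 o$)
$J{\left(m \right)} = 1$
$\left(-693 + J{\left(59 \right)}\right) \left(Y{\left(-29 \right)} - 4858\right) = \left(-693 + 1\right) \left(\left(-5 - -58\right) - 4858\right) = - 692 \left(\left(-5 + 58\right) - 4858\right) = - 692 \left(53 - 4858\right) = \left(-692\right) \left(-4805\right) = 3325060$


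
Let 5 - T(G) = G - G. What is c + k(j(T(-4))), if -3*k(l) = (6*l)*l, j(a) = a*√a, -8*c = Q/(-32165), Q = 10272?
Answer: -8039966/32165 ≈ -249.96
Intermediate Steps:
c = 1284/32165 (c = -1284/(-32165) = -1284*(-1)/32165 = -⅛*(-10272/32165) = 1284/32165 ≈ 0.039919)
T(G) = 5 (T(G) = 5 - (G - G) = 5 - 1*0 = 5 + 0 = 5)
j(a) = a^(3/2)
k(l) = -2*l² (k(l) = -6*l*l/3 = -2*l²)
c + k(j(T(-4))) = 1284/32165 - 2*(5^(3/2))² = 1284/32165 - 2*(5*√5)² = 1284/32165 - 2*125 = 1284/32165 - 250 = -8039966/32165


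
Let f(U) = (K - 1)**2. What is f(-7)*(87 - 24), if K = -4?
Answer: 1575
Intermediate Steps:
f(U) = 25 (f(U) = (-4 - 1)**2 = (-5)**2 = 25)
f(-7)*(87 - 24) = 25*(87 - 24) = 25*63 = 1575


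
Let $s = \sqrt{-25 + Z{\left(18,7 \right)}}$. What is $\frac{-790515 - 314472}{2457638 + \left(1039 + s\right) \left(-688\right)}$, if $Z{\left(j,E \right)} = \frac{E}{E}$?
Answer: $- \frac{962888986761}{1518692056946} - \frac{380115528 i \sqrt{6}}{759346028473} \approx -0.63403 - 0.0012262 i$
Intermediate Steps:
$Z{\left(j,E \right)} = 1$
$s = 2 i \sqrt{6}$ ($s = \sqrt{-25 + 1} = \sqrt{-24} = 2 i \sqrt{6} \approx 4.899 i$)
$\frac{-790515 - 314472}{2457638 + \left(1039 + s\right) \left(-688\right)} = \frac{-790515 - 314472}{2457638 + \left(1039 + 2 i \sqrt{6}\right) \left(-688\right)} = - \frac{1104987}{2457638 - \left(714832 + 1376 i \sqrt{6}\right)} = - \frac{1104987}{1742806 - 1376 i \sqrt{6}}$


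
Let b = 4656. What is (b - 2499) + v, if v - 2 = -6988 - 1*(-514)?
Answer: -4315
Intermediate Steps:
v = -6472 (v = 2 + (-6988 - 1*(-514)) = 2 + (-6988 + 514) = 2 - 6474 = -6472)
(b - 2499) + v = (4656 - 2499) - 6472 = 2157 - 6472 = -4315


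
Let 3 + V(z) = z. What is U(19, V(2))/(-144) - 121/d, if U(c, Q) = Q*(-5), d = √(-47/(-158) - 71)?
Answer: -5/144 + 121*I*√1765018/11171 ≈ -0.034722 + 14.39*I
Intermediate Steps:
V(z) = -3 + z
d = I*√1765018/158 (d = √(-47*(-1/158) - 71) = √(47/158 - 71) = √(-11171/158) = I*√1765018/158 ≈ 8.4085*I)
U(c, Q) = -5*Q
U(19, V(2))/(-144) - 121/d = -5*(-3 + 2)/(-144) - 121*(-I*√1765018/11171) = -5*(-1)*(-1/144) - (-121)*I*√1765018/11171 = 5*(-1/144) + 121*I*√1765018/11171 = -5/144 + 121*I*√1765018/11171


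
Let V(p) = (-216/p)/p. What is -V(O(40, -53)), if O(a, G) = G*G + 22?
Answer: 216/8014561 ≈ 2.6951e-5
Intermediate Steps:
O(a, G) = 22 + G**2 (O(a, G) = G**2 + 22 = 22 + G**2)
V(p) = -216/p**2
-V(O(40, -53)) = -(-216)/(22 + (-53)**2)**2 = -(-216)/(22 + 2809)**2 = -(-216)/2831**2 = -(-216)/8014561 = -1*(-216/8014561) = 216/8014561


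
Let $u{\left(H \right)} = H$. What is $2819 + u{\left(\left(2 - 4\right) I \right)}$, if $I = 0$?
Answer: $2819$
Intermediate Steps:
$2819 + u{\left(\left(2 - 4\right) I \right)} = 2819 + \left(2 - 4\right) 0 = 2819 - 0 = 2819 + 0 = 2819$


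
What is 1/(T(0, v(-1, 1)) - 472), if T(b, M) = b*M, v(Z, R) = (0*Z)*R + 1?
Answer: -1/472 ≈ -0.0021186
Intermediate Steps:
v(Z, R) = 1 (v(Z, R) = 0*R + 1 = 0 + 1 = 1)
T(b, M) = M*b
1/(T(0, v(-1, 1)) - 472) = 1/(1*0 - 472) = 1/(0 - 472) = 1/(-472) = -1/472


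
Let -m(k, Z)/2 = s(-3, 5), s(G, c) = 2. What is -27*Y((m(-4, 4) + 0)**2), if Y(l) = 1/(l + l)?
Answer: -27/32 ≈ -0.84375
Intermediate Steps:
m(k, Z) = -4 (m(k, Z) = -2*2 = -4)
Y(l) = 1/(2*l)
-27*Y((m(-4, 4) + 0)**2) = -27/(2*((-4 + 0)**2)) = -27/(2*((-4)**2)) = -27/(2*16) = -27*1/32 = -27/32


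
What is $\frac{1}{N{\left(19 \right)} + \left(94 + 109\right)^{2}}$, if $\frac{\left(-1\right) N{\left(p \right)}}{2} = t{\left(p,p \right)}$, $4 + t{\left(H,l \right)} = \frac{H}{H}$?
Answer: $\frac{1}{41215} \approx 2.4263 \cdot 10^{-5}$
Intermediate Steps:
$t{\left(H,l \right)} = -3$ ($t{\left(H,l \right)} = -4 + \frac{H}{H} = -4 + 1 = -3$)
$N{\left(p \right)} = 6$ ($N{\left(p \right)} = \left(-2\right) \left(-3\right) = 6$)
$\frac{1}{N{\left(19 \right)} + \left(94 + 109\right)^{2}} = \frac{1}{6 + \left(94 + 109\right)^{2}} = \frac{1}{6 + 203^{2}} = \frac{1}{6 + 41209} = \frac{1}{41215}$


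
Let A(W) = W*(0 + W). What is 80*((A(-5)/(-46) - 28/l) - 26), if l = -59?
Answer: -2830040/1357 ≈ -2085.5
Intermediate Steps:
A(W) = W² (A(W) = W*W = W²)
80*((A(-5)/(-46) - 28/l) - 26) = 80*(((-5)²/(-46) - 28/(-59)) - 26) = 80*((25*(-1/46) - 28*(-1/59)) - 26) = 80*((-25/46 + 28/59) - 26) = 80*(-187/2714 - 26) = 80*(-70751/2714) = -2830040/1357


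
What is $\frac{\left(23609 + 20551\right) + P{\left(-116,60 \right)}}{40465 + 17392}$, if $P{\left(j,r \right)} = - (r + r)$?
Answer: $\frac{44040}{57857} \approx 0.76119$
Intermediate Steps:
$P{\left(j,r \right)} = - 2 r$
$\frac{\left(23609 + 20551\right) + P{\left(-116,60 \right)}}{40465 + 17392} = \frac{\left(23609 + 20551\right) - 120}{40465 + 17392} = \frac{44160 - 120}{57857} = 44040 \cdot \frac{1}{57857} = \frac{44040}{57857}$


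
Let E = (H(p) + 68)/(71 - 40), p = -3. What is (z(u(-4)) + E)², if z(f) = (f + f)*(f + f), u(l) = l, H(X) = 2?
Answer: 4218916/961 ≈ 4390.1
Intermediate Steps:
z(f) = 4*f² (z(f) = (2*f)*(2*f) = 4*f²)
E = 70/31 (E = (2 + 68)/(71 - 40) = 70/31 ≈ 2.2581)
(z(u(-4)) + E)² = (4*(-4)² + 70/31)² = (4*16 + 70/31)² = (64 + 70/31)² = (2054/31)² = 4218916/961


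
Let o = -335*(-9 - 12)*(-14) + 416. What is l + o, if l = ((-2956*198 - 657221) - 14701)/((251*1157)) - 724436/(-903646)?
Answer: -12869003647514218/131212561961 ≈ -98078.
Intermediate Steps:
o = -98074 (o = -(-7035)*(-14) + 416 = -335*294 + 416 = -98490 + 416 = -98074)
l = -462845751104/131212561961 (l = ((-585288 - 657221) - 14701)/290407 - 724436*(-1/903646) = (-1242509 - 14701)*(1/290407) + 362218/451823 = -1257210*1/290407 + 362218/451823 = -1257210/290407 + 362218/451823 = -462845751104/131212561961 ≈ -3.5275)
l + o = -462845751104/131212561961 - 98074 = -12869003647514218/131212561961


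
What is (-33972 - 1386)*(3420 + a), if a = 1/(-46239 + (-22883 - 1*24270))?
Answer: -5646683896881/46696 ≈ -1.2092e+8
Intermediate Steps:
a = -1/93392 (a = 1/(-46239 + (-22883 - 24270)) = 1/(-46239 - 47153) = 1/(-93392) = -1/93392 ≈ -1.0708e-5)
(-33972 - 1386)*(3420 + a) = (-33972 - 1386)*(3420 - 1/93392) = -35358*319400639/93392 = -5646683896881/46696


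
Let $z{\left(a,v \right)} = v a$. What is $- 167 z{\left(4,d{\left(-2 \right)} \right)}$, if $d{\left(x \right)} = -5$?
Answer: $3340$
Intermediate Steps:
$z{\left(a,v \right)} = a v$
$- 167 z{\left(4,d{\left(-2 \right)} \right)} = - 167 \cdot 4 \left(-5\right) = \left(-167\right) \left(-20\right) = 3340$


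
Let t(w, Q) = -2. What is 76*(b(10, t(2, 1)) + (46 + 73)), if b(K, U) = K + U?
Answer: 9652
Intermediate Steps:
76*(b(10, t(2, 1)) + (46 + 73)) = 76*((10 - 2) + (46 + 73)) = 76*(8 + 119) = 76*127 = 9652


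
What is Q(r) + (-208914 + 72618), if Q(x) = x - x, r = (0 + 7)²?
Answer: -136296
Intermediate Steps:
r = 49 (r = 7² = 49)
Q(x) = 0
Q(r) + (-208914 + 72618) = 0 + (-208914 + 72618) = 0 - 136296 = -136296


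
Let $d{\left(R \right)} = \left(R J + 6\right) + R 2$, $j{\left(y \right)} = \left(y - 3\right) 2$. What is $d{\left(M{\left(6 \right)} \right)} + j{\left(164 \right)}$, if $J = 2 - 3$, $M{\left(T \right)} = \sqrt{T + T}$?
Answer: $328 + 2 \sqrt{3} \approx 331.46$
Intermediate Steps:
$M{\left(T \right)} = \sqrt{2} \sqrt{T}$ ($M{\left(T \right)} = \sqrt{2 T} = \sqrt{2} \sqrt{T}$)
$j{\left(y \right)} = -6 + 2 y$ ($j{\left(y \right)} = \left(-3 + y\right) 2 = -6 + 2 y$)
$J = -1$
$d{\left(R \right)} = 6 + R$ ($d{\left(R \right)} = \left(R \left(-1\right) + 6\right) + R 2 = \left(- R + 6\right) + 2 R = \left(6 - R\right) + 2 R = 6 + R$)
$d{\left(M{\left(6 \right)} \right)} + j{\left(164 \right)} = \left(6 + \sqrt{2} \sqrt{6}\right) + \left(-6 + 2 \cdot 164\right) = \left(6 + 2 \sqrt{3}\right) + \left(-6 + 328\right) = \left(6 + 2 \sqrt{3}\right) + 322 = 328 + 2 \sqrt{3}$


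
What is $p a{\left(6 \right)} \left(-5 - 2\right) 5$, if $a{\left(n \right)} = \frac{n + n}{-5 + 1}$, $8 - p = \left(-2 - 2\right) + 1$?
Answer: $1155$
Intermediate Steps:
$p = 11$ ($p = 8 - \left(\left(-2 - 2\right) + 1\right) = 8 - \left(-4 + 1\right) = 8 - -3 = 8 + 3 = 11$)
$a{\left(n \right)} = - \frac{n}{2}$ ($a{\left(n \right)} = \frac{2 n}{-4} = 2 n \left(- \frac{1}{4}\right) = - \frac{n}{2}$)
$p a{\left(6 \right)} \left(-5 - 2\right) 5 = 11 \left(\left(- \frac{1}{2}\right) 6\right) \left(-5 - 2\right) 5 = 11 \left(-3\right) \left(\left(-7\right) 5\right) = \left(-33\right) \left(-35\right) = 1155$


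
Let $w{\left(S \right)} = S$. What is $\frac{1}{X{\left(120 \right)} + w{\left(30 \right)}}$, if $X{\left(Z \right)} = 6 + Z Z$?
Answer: $\frac{1}{14436} \approx 6.9271 \cdot 10^{-5}$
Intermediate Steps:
$X{\left(Z \right)} = 6 + Z^{2}$
$\frac{1}{X{\left(120 \right)} + w{\left(30 \right)}} = \frac{1}{\left(6 + 120^{2}\right) + 30} = \frac{1}{\left(6 + 14400\right) + 30} = \frac{1}{14406 + 30} = \frac{1}{14436}$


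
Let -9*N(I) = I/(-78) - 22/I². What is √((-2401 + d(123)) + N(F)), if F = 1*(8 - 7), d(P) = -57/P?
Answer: I*√220817176554/9594 ≈ 48.98*I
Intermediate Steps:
F = 1 (F = 1*1 = 1)
N(I) = I/702 + 22/(9*I²) (N(I) = -(I/(-78) - 22/I²)/9 = -(I*(-1/78) - 22/I²)/9 = -(-I/78 - 22/I²)/9 = -(-22/I² - I/78)/9 = I/702 + 22/(9*I²))
√((-2401 + d(123)) + N(F)) = √((-2401 - 57/123) + (1/702)*(1716 + 1³)/1²) = √((-2401 - 57*1/123) + (1/702)*1*(1716 + 1)) = √((-2401 - 19/41) + (1/702)*1*1717) = √(-98460/41 + 1717/702) = √(-69048523/28782) = I*√220817176554/9594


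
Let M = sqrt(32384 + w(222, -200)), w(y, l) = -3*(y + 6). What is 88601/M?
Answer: 88601*sqrt(317)/3170 ≈ 497.63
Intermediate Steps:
w(y, l) = -18 - 3*y (w(y, l) = -3*(6 + y) = -18 - 3*y)
M = 10*sqrt(317) (M = sqrt(32384 + (-18 - 3*222)) = sqrt(32384 + (-18 - 666)) = sqrt(32384 - 684) = sqrt(31700) = 10*sqrt(317) ≈ 178.04)
88601/M = 88601/((10*sqrt(317))) = 88601*(sqrt(317)/3170) = 88601*sqrt(317)/3170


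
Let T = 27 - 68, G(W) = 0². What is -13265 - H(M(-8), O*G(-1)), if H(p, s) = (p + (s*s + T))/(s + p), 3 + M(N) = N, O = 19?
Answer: -145967/11 ≈ -13270.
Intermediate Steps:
G(W) = 0
T = -41
M(N) = -3 + N
H(p, s) = (-41 + p + s²)/(p + s) (H(p, s) = (p + (s*s - 41))/(s + p) = (p + (s² - 41))/(p + s) = (p + (-41 + s²))/(p + s) = (-41 + p + s²)/(p + s))
-13265 - H(M(-8), O*G(-1)) = -13265 - (-41 + (-3 - 8) + (19*0)²)/((-3 - 8) + 19*0) = -13265 - (-41 - 11 + 0²)/(-11 + 0) = -13265 - (-41 - 11 + 0)/(-11) = -13265 - (-1)*(-52)/11 = -13265 - 1*52/11 = -13265 - 52/11 = -145967/11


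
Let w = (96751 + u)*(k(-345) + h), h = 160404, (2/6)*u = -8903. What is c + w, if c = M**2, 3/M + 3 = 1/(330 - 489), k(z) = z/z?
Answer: 2567037620620369/228484 ≈ 1.1235e+10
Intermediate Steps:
u = -26709 (u = 3*(-8903) = -26709)
k(z) = 1
M = -477/478 (M = 3/(-3 + 1/(330 - 489)) = 3/(-3 + 1/(-159)) = 3/(-3 - 1/159) = 3/(-478/159) = 3*(-159/478) = -477/478 ≈ -0.99791)
c = 227529/228484 (c = (-477/478)**2 = 227529/228484 ≈ 0.99582)
w = 11235087010 (w = (96751 - 26709)*(1 + 160404) = 70042*160405 = 11235087010)
c + w = 227529/228484 + 11235087010 = 2567037620620369/228484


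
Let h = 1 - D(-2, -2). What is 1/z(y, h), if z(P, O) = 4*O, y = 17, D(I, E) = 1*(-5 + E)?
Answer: 1/32 ≈ 0.031250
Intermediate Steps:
D(I, E) = -5 + E
h = 8 (h = 1 - (-5 - 2) = 1 - 1*(-7) = 1 + 7 = 8)
1/z(y, h) = 1/(4*8) = 1/32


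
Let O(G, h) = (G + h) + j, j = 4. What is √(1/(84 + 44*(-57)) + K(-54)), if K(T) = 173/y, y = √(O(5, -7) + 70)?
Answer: √(-606 + 21177276*√2)/1212 ≈ 4.5153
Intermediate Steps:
O(G, h) = 4 + G + h (O(G, h) = (G + h) + 4 = 4 + G + h)
y = 6*√2 (y = √((4 + 5 - 7) + 70) = √(2 + 70) = √72 = 6*√2 ≈ 8.4853)
K(T) = 173*√2/12 (K(T) = 173/((6*√2)) = 173*(√2/12) = 173*√2/12)
√(1/(84 + 44*(-57)) + K(-54)) = √(1/(84 + 44*(-57)) + 173*√2/12) = √(1/(84 - 2508) + 173*√2/12) = √(1/(-2424) + 173*√2/12) = √(-1/2424 + 173*√2/12)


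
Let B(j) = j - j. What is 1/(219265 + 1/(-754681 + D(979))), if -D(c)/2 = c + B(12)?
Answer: 756639/165904450334 ≈ 4.5607e-6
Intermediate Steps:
B(j) = 0
D(c) = -2*c (D(c) = -2*(c + 0) = -2*c)
1/(219265 + 1/(-754681 + D(979))) = 1/(219265 + 1/(-754681 - 2*979)) = 1/(219265 + 1/(-754681 - 1958)) = 1/(219265 + 1/(-756639)) = 1/(219265 - 1/756639) = 1/(165904450334/756639) = 756639/165904450334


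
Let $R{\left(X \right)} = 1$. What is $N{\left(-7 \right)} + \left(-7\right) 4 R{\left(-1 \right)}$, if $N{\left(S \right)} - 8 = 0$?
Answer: $-20$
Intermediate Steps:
$N{\left(S \right)} = 8$ ($N{\left(S \right)} = 8 + 0 = 8$)
$N{\left(-7 \right)} + \left(-7\right) 4 R{\left(-1 \right)} = 8 + \left(-7\right) 4 \cdot 1 = 8 - 28 = -20$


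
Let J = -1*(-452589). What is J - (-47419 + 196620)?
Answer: 303388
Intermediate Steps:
J = 452589
J - (-47419 + 196620) = 452589 - (-47419 + 196620) = 452589 - 1*149201 = 452589 - 149201 = 303388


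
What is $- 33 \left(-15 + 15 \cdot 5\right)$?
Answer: $-1980$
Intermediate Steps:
$- 33 \left(-15 + 15 \cdot 5\right) = - 33 \left(-15 + 75\right) = \left(-33\right) 60 = -1980$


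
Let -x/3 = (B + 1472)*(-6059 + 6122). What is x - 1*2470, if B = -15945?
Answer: 2732927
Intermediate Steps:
x = 2735397 (x = -3*(-15945 + 1472)*(-6059 + 6122) = -(-43419)*63 = -3*(-911799) = 2735397)
x - 1*2470 = 2735397 - 1*2470 = 2735397 - 2470 = 2732927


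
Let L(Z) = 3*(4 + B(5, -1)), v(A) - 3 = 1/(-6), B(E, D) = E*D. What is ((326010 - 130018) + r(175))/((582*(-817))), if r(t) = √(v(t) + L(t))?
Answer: -97996/237747 - I*√6/2852964 ≈ -0.41219 - 8.5858e-7*I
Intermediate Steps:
B(E, D) = D*E
v(A) = 17/6 (v(A) = 3 + 1/(-6) = 3 - ⅙ = 17/6)
L(Z) = -3 (L(Z) = 3*(4 - 1*5) = 3*(4 - 5) = 3*(-1) = -3)
r(t) = I*√6/6 (r(t) = √(17/6 - 3) = √(-⅙) = I*√6/6)
((326010 - 130018) + r(175))/((582*(-817))) = ((326010 - 130018) + I*√6/6)/((582*(-817))) = (195992 + I*√6/6)/(-475494) = (195992 + I*√6/6)*(-1/475494) = -97996/237747 - I*√6/2852964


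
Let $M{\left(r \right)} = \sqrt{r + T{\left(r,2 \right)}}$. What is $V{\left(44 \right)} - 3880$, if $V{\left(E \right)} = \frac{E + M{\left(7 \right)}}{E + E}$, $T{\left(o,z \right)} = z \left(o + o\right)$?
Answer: $- \frac{7759}{2} + \frac{\sqrt{35}}{88} \approx -3879.4$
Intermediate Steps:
$T{\left(o,z \right)} = 2 o z$ ($T{\left(o,z \right)} = z 2 o = 2 o z$)
$M{\left(r \right)} = \sqrt{5} \sqrt{r}$ ($M{\left(r \right)} = \sqrt{r + 2 r 2} = \sqrt{r + 4 r} = \sqrt{5 r} = \sqrt{5} \sqrt{r}$)
$V{\left(E \right)} = \frac{E + \sqrt{35}}{2 E}$ ($V{\left(E \right)} = \frac{E + \sqrt{5} \sqrt{7}}{E + E} = \frac{E + \sqrt{35}}{2 E}$)
$V{\left(44 \right)} - 3880 = \frac{44 + \sqrt{35}}{2 \cdot 44} - 3880 = \frac{1}{2} \cdot \frac{1}{44} \left(44 + \sqrt{35}\right) - 3880 = \left(\frac{1}{2} + \frac{\sqrt{35}}{88}\right) - 3880 = - \frac{7759}{2} + \frac{\sqrt{35}}{88}$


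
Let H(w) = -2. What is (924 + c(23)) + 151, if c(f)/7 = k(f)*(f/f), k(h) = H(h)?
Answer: 1061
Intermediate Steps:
k(h) = -2
c(f) = -14 (c(f) = 7*(-2*f/f) = 7*(-2*1) = 7*(-2) = -14)
(924 + c(23)) + 151 = (924 - 14) + 151 = 910 + 151 = 1061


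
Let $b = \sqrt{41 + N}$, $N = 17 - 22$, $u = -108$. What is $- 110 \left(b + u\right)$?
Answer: $11220$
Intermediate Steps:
$N = -5$ ($N = 17 - 22 = -5$)
$b = 6$ ($b = \sqrt{41 - 5} = \sqrt{36} = 6$)
$- 110 \left(b + u\right) = - 110 \left(6 - 108\right) = \left(-110\right) \left(-102\right) = 11220$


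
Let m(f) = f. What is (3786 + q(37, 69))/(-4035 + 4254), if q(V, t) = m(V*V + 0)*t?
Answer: 32749/73 ≈ 448.62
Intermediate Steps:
q(V, t) = t*V² (q(V, t) = (V*V + 0)*t = (V² + 0)*t = V²*t = t*V²)
(3786 + q(37, 69))/(-4035 + 4254) = (3786 + 69*37²)/(-4035 + 4254) = (3786 + 69*1369)/219 = (3786 + 94461)*(1/219) = 98247*(1/219) = 32749/73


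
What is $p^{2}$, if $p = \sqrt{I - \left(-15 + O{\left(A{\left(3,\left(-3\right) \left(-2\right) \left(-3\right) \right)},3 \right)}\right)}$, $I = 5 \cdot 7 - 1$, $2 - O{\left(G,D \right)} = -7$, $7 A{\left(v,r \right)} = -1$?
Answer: $40$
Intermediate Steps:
$A{\left(v,r \right)} = - \frac{1}{7}$ ($A{\left(v,r \right)} = \frac{1}{7} \left(-1\right) = - \frac{1}{7}$)
$O{\left(G,D \right)} = 9$ ($O{\left(G,D \right)} = 2 - -7 = 2 + 7 = 9$)
$I = 34$ ($I = 35 - 1 = 34$)
$p = 2 \sqrt{10}$ ($p = \sqrt{34 + \left(15 - 9\right)} = \sqrt{34 + 6} = \sqrt{40} = 2 \sqrt{10} \approx 6.3246$)
$p^{2} = \left(2 \sqrt{10}\right)^{2} = 40$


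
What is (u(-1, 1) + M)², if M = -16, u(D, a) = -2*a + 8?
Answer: 100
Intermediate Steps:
u(D, a) = 8 - 2*a
(u(-1, 1) + M)² = ((8 - 2*1) - 16)² = ((8 - 2) - 16)² = (6 - 16)² = (-10)² = 100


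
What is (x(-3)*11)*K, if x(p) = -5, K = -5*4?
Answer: 1100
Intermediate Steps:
K = -20
(x(-3)*11)*K = -5*11*(-20) = -55*(-20) = 1100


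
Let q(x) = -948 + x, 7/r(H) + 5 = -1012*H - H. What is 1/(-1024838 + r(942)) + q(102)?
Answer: -827347973602121/977952686345 ≈ -846.00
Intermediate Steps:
r(H) = 7/(-5 - 1013*H) (r(H) = 7/(-5 + (-1012*H - H)) = 7/(-5 - 1013*H))
1/(-1024838 + r(942)) + q(102) = 1/(-1024838 - 7/(5 + 1013*942)) + (-948 + 102) = 1/(-1024838 - 7/(5 + 954246)) - 846 = 1/(-1024838 - 7/954251) - 846 = 1/(-977952686345/954251) - 846 = -954251/977952686345 - 846 = -827347973602121/977952686345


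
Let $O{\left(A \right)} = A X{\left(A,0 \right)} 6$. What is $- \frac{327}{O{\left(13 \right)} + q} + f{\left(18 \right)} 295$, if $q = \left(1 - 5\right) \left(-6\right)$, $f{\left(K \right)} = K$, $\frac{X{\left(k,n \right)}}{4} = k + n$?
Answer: $\frac{7221491}{1360} \approx 5309.9$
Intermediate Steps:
$X{\left(k,n \right)} = 4 k + 4 n$ ($X{\left(k,n \right)} = 4 \left(k + n\right) = 4 k + 4 n$)
$O{\left(A \right)} = 24 A^{2}$ ($O{\left(A \right)} = A \left(4 A + 4 \cdot 0\right) 6 = A \left(4 A + 0\right) 6 = A 4 A 6 = 4 A^{2} \cdot 6 = 24 A^{2}$)
$q = 24$ ($q = \left(-4\right) \left(-6\right) = 24$)
$- \frac{327}{O{\left(13 \right)} + q} + f{\left(18 \right)} 295 = - \frac{327}{24 \cdot 13^{2} + 24} + 18 \cdot 295 = - \frac{327}{24 \cdot 169 + 24} + 5310 = - \frac{327}{4056 + 24} + 5310 = - \frac{327}{4080} + 5310 = \left(-327\right) \frac{1}{4080} + 5310 = - \frac{109}{1360} + 5310 = \frac{7221491}{1360}$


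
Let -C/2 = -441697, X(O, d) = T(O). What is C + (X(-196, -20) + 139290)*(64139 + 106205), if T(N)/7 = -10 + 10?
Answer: 23728099154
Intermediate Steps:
T(N) = 0 (T(N) = 7*(-10 + 10) = 7*0 = 0)
X(O, d) = 0
C = 883394 (C = -2*(-441697) = 883394)
C + (X(-196, -20) + 139290)*(64139 + 106205) = 883394 + (0 + 139290)*(64139 + 106205) = 883394 + 139290*170344 = 883394 + 23727215760 = 23728099154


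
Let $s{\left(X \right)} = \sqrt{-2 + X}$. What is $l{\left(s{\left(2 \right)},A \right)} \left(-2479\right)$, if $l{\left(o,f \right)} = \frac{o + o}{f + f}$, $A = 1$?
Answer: $0$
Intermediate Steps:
$l{\left(o,f \right)} = \frac{o}{f}$ ($l{\left(o,f \right)} = \frac{2 o}{2 f} = 2 o \frac{1}{2 f} = \frac{o}{f}$)
$l{\left(s{\left(2 \right)},A \right)} \left(-2479\right) = \frac{\sqrt{-2 + 2}}{1} \left(-2479\right) = \sqrt{0} \cdot 1 \left(-2479\right) = 0 \cdot 1 \left(-2479\right) = 0 \left(-2479\right) = 0$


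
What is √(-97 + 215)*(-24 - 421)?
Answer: -445*√118 ≈ -4833.9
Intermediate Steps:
√(-97 + 215)*(-24 - 421) = √118*(-445) = -445*√118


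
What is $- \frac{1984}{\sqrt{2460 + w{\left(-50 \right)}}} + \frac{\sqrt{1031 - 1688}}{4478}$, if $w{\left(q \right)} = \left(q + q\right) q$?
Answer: $- \frac{992 \sqrt{1865}}{1865} + \frac{3 i \sqrt{73}}{4478} \approx -22.971 + 0.005724 i$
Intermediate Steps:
$w{\left(q \right)} = 2 q^{2}$ ($w{\left(q \right)} = 2 q q = 2 q^{2}$)
$- \frac{1984}{\sqrt{2460 + w{\left(-50 \right)}}} + \frac{\sqrt{1031 - 1688}}{4478} = - \frac{1984}{\sqrt{2460 + 2 \left(-50\right)^{2}}} + \frac{\sqrt{1031 - 1688}}{4478} = - \frac{1984}{\sqrt{2460 + 2 \cdot 2500}} + \sqrt{-657} \cdot \frac{1}{4478} = - \frac{1984}{\sqrt{2460 + 5000}} + 3 i \sqrt{73} \cdot \frac{1}{4478} = - \frac{1984}{\sqrt{7460}} + \frac{3 i \sqrt{73}}{4478} = - \frac{1984}{2 \sqrt{1865}} + \frac{3 i \sqrt{73}}{4478} = - 1984 \frac{\sqrt{1865}}{3730} + \frac{3 i \sqrt{73}}{4478} = - \frac{992 \sqrt{1865}}{1865} + \frac{3 i \sqrt{73}}{4478}$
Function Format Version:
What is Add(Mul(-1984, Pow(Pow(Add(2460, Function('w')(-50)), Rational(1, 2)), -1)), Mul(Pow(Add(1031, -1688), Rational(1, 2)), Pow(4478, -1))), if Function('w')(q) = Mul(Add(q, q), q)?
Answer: Add(Mul(Rational(-992, 1865), Pow(1865, Rational(1, 2))), Mul(Rational(3, 4478), I, Pow(73, Rational(1, 2)))) ≈ Add(-22.971, Mul(0.0057240, I))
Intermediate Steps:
Function('w')(q) = Mul(2, Pow(q, 2)) (Function('w')(q) = Mul(Mul(2, q), q) = Mul(2, Pow(q, 2)))
Add(Mul(-1984, Pow(Pow(Add(2460, Function('w')(-50)), Rational(1, 2)), -1)), Mul(Pow(Add(1031, -1688), Rational(1, 2)), Pow(4478, -1))) = Add(Mul(-1984, Pow(Pow(Add(2460, Mul(2, Pow(-50, 2))), Rational(1, 2)), -1)), Mul(Pow(Add(1031, -1688), Rational(1, 2)), Pow(4478, -1))) = Add(Mul(-1984, Pow(Pow(Add(2460, Mul(2, 2500)), Rational(1, 2)), -1)), Mul(Pow(-657, Rational(1, 2)), Rational(1, 4478))) = Add(Mul(-1984, Pow(Pow(Add(2460, 5000), Rational(1, 2)), -1)), Mul(Mul(3, I, Pow(73, Rational(1, 2))), Rational(1, 4478))) = Add(Mul(-1984, Pow(Pow(7460, Rational(1, 2)), -1)), Mul(Rational(3, 4478), I, Pow(73, Rational(1, 2)))) = Add(Mul(-1984, Pow(Mul(2, Pow(1865, Rational(1, 2))), -1)), Mul(Rational(3, 4478), I, Pow(73, Rational(1, 2)))) = Add(Mul(-1984, Mul(Rational(1, 3730), Pow(1865, Rational(1, 2)))), Mul(Rational(3, 4478), I, Pow(73, Rational(1, 2)))) = Add(Mul(Rational(-992, 1865), Pow(1865, Rational(1, 2))), Mul(Rational(3, 4478), I, Pow(73, Rational(1, 2))))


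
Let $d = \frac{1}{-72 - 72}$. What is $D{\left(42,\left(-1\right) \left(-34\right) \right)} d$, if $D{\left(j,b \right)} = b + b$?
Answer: $- \frac{17}{36} \approx -0.47222$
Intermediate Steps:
$D{\left(j,b \right)} = 2 b$
$d = - \frac{1}{144}$ ($d = \frac{1}{-144} = - \frac{1}{144} \approx -0.0069444$)
$D{\left(42,\left(-1\right) \left(-34\right) \right)} d = 2 \left(\left(-1\right) \left(-34\right)\right) \left(- \frac{1}{144}\right) = 2 \cdot 34 \left(- \frac{1}{144}\right) = 68 \left(- \frac{1}{144}\right) = - \frac{17}{36}$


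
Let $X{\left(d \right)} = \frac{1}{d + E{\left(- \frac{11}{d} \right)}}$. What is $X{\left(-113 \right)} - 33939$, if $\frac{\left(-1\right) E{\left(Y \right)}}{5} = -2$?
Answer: $- \frac{3495718}{103} \approx -33939.0$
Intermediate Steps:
$E{\left(Y \right)} = 10$ ($E{\left(Y \right)} = \left(-5\right) \left(-2\right) = 10$)
$X{\left(d \right)} = \frac{1}{10 + d}$ ($X{\left(d \right)} = \frac{1}{d + 10} = \frac{1}{10 + d}$)
$X{\left(-113 \right)} - 33939 = \frac{1}{10 - 113} - 33939 = \frac{1}{-103} - 33939 = - \frac{1}{103} - 33939 = - \frac{3495718}{103}$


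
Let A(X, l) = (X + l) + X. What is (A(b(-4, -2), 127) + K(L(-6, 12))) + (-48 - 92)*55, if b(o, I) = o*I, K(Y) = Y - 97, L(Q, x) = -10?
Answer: -7664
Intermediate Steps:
K(Y) = -97 + Y
b(o, I) = I*o
A(X, l) = l + 2*X
(A(b(-4, -2), 127) + K(L(-6, 12))) + (-48 - 92)*55 = ((127 + 2*(-2*(-4))) + (-97 - 10)) + (-48 - 92)*55 = ((127 + 2*8) - 107) - 140*55 = ((127 + 16) - 107) - 7700 = (143 - 107) - 7700 = 36 - 7700 = -7664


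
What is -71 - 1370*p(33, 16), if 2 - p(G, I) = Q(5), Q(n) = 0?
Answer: -2811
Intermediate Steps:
p(G, I) = 2 (p(G, I) = 2 - 1*0 = 2 + 0 = 2)
-71 - 1370*p(33, 16) = -71 - 1370*2 = -71 - 2740 = -2811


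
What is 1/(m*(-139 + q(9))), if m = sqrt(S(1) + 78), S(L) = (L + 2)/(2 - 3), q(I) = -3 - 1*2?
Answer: -sqrt(3)/2160 ≈ -0.00080188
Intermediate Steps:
q(I) = -5 (q(I) = -3 - 2 = -5)
S(L) = -2 - L (S(L) = (2 + L)/(-1) = (2 + L)*(-1) = -2 - L)
m = 5*sqrt(3) (m = sqrt((-2 - 1*1) + 78) = sqrt((-2 - 1) + 78) = sqrt(-3 + 78) = sqrt(75) = 5*sqrt(3) ≈ 8.6602)
1/(m*(-139 + q(9))) = 1/((5*sqrt(3))*(-139 - 5)) = 1/((5*sqrt(3))*(-144)) = 1/(-720*sqrt(3)) = -sqrt(3)/2160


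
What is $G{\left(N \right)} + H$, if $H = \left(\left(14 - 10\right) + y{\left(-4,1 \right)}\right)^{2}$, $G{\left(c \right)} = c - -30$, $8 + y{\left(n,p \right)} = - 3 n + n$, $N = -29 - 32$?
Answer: $-15$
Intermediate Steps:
$N = -61$
$y{\left(n,p \right)} = -8 - 2 n$ ($y{\left(n,p \right)} = -8 + \left(- 3 n + n\right) = -8 - 2 n$)
$G{\left(c \right)} = 30 + c$ ($G{\left(c \right)} = c + 30 = 30 + c$)
$H = 16$ ($H = \left(\left(14 - 10\right) - 0\right)^{2} = \left(4 + \left(-8 + 8\right)\right)^{2} = \left(4 + 0\right)^{2} = 4^{2} = 16$)
$G{\left(N \right)} + H = \left(30 - 61\right) + 16 = -31 + 16 = -15$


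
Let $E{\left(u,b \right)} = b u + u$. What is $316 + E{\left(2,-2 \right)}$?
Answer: $314$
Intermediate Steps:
$E{\left(u,b \right)} = u + b u$
$316 + E{\left(2,-2 \right)} = 316 + 2 \left(1 - 2\right) = 316 + 2 \left(-1\right) = 316 - 2 = 314$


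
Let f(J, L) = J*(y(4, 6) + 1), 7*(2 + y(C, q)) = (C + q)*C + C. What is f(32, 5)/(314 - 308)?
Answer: 592/21 ≈ 28.190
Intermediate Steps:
y(C, q) = -2 + C/7 + C*(C + q)/7 (y(C, q) = -2 + ((C + q)*C + C)/7 = -2 + (C*(C + q) + C)/7 = -2 + (C + C*(C + q))/7 = -2 + (C/7 + C*(C + q)/7) = -2 + C/7 + C*(C + q)/7)
f(J, L) = 37*J/7 (f(J, L) = J*((-2 + (⅐)*4 + (⅐)*4² + (⅐)*4*6) + 1) = J*((-2 + 4/7 + (⅐)*16 + 24/7) + 1) = J*((-2 + 4/7 + 16/7 + 24/7) + 1) = J*(30/7 + 1) = J*(37/7) = 37*J/7)
f(32, 5)/(314 - 308) = ((37/7)*32)/(314 - 308) = (1184/7)/6 = (1184/7)*(⅙) = 592/21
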